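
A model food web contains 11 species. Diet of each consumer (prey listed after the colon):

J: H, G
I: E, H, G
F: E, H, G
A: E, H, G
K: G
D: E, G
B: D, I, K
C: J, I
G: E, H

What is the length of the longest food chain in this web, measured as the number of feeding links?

One longest chain: E → G → D → B.
It has 4 species and 3 links.

3 links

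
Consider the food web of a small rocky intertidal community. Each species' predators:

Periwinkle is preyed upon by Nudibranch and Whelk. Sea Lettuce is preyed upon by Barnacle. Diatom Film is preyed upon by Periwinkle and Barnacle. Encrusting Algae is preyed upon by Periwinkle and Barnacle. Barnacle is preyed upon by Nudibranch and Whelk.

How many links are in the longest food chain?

2 links

One longest chain: Diatom Film → Periwinkle → Whelk.
It has 3 species and 2 links.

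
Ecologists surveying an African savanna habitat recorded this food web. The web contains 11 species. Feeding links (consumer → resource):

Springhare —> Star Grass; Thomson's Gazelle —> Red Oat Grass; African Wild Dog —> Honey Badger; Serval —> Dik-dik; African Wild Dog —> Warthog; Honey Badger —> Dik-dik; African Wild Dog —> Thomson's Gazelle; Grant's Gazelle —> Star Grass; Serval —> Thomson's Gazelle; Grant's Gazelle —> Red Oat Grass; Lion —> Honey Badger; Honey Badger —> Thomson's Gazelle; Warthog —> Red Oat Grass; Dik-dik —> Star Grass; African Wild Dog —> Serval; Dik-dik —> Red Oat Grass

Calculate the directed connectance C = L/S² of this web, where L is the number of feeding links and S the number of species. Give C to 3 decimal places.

The web has S = 11 species and L = 16 feeding links.
C = L / S² = 16 / 121 = 0.1322 ≈ 0.132.

C = 0.132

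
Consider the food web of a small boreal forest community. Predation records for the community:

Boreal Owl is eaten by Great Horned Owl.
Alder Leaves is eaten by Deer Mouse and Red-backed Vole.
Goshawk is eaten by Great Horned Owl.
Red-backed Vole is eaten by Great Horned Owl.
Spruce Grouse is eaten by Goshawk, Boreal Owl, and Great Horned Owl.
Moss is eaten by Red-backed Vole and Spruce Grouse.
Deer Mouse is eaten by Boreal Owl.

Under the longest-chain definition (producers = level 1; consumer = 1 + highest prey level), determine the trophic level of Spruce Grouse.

Moss is a producer → level 1.
Spruce Grouse eats Moss → level 2.

Trophic level 2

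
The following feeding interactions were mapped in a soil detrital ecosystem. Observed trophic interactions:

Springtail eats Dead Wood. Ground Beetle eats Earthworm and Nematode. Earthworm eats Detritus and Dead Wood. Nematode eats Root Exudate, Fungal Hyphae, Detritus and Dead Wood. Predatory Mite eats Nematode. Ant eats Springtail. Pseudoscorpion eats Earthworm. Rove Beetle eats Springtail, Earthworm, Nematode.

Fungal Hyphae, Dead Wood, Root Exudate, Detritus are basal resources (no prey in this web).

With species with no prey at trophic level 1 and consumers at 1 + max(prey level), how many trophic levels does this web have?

3

Basal resources (level 1): Fungal Hyphae, Dead Wood, Root Exudate, Detritus.
Dead Wood → Springtail → Ant gives Ant level 3.
No species has a prey at level 3, so no species reaches level 4.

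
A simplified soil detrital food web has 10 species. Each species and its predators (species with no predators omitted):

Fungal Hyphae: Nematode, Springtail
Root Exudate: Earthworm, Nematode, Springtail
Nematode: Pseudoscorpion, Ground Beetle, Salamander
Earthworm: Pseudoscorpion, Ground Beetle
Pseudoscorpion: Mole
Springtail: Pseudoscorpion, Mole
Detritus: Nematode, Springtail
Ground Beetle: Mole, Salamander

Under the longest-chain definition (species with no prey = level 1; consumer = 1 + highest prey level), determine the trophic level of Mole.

Trophic level 4

Root Exudate has no prey (basal) → level 1.
Earthworm eats Root Exudate → level 2.
Pseudoscorpion eats Earthworm (level 2); other prey at levels: Nematode 2, Springtail 2 → level 3.
Mole eats Pseudoscorpion (level 3); other prey at levels: Springtail 2, Ground Beetle 3 → level 4.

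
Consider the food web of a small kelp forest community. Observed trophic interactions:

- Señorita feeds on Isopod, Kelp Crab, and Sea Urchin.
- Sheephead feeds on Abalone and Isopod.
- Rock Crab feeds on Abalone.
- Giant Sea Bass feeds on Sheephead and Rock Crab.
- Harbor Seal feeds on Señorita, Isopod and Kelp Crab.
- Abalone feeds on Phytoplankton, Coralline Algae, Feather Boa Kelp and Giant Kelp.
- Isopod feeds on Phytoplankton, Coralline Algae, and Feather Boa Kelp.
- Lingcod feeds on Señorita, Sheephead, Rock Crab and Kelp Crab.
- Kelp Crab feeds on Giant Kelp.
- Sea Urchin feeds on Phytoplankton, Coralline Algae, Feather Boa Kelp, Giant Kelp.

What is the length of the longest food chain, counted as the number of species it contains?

One longest chain: Feather Boa Kelp → Isopod → Señorita → Harbor Seal.
It has 4 species and 3 links.

4 species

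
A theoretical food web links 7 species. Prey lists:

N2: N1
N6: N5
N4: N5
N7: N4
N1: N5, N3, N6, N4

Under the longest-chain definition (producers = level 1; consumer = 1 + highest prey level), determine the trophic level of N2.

Trophic level 4

N5 is a producer → level 1.
N6 eats N5 → level 2.
N1 eats N6 (level 2); other prey at levels: N5 1, N3 1, N4 2 → level 3.
N2 eats N1 → level 4.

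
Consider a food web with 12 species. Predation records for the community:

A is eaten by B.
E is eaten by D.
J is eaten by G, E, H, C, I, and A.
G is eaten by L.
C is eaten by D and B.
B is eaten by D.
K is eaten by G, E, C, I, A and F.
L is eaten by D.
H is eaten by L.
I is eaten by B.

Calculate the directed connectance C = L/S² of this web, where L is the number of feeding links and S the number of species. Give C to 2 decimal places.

C = 0.15

The web has S = 12 species and L = 21 feeding links.
C = L / S² = 21 / 144 = 0.1458 ≈ 0.15.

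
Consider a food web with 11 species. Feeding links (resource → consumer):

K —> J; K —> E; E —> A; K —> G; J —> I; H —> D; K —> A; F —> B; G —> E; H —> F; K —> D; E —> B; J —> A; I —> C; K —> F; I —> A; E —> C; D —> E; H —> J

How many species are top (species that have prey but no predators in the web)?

3

Top species (has prey, but nothing eats it): C, B, A.
Count: 3.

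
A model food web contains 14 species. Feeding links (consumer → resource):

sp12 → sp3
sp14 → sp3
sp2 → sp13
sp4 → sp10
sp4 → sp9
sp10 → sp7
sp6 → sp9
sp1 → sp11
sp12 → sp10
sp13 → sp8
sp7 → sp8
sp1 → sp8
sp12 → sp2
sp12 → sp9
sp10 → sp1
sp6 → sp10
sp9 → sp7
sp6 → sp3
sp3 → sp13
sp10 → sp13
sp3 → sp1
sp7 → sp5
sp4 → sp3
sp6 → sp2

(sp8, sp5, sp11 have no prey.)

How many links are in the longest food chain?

One longest chain: sp8 → sp7 → sp9 → sp6.
It has 4 species and 3 links.

3 links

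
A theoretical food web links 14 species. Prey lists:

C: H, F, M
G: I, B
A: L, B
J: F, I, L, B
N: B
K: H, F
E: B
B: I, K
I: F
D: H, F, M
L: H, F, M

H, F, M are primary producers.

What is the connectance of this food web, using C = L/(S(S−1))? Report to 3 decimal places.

The web has S = 14 species and L = 24 feeding links.
C = L / (S(S−1)) = 24 / 182 = 0.1319 ≈ 0.132.

C = 0.132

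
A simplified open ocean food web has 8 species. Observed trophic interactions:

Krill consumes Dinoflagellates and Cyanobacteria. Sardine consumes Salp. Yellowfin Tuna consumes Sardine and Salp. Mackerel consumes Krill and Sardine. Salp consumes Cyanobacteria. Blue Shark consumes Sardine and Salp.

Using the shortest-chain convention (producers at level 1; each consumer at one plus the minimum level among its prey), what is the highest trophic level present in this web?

Producers (level 1): Cyanobacteria, Dinoflagellates.
Following each consumer down to its lowest-level prey: Cyanobacteria → Salp → Sardine (levels 1 through 3).
All prey of Sardine (Salp 2) are at level 2 or above, so Sardine is at level 1 + 2 = 3.
Every consumer has at least one prey at level 2 or below, so none exceeds level 3.

3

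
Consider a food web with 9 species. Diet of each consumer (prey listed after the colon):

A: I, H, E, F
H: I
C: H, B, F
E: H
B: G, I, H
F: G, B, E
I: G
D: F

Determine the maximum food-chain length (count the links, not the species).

One longest chain: G → I → H → B → F → D.
It has 6 species and 5 links.

5 links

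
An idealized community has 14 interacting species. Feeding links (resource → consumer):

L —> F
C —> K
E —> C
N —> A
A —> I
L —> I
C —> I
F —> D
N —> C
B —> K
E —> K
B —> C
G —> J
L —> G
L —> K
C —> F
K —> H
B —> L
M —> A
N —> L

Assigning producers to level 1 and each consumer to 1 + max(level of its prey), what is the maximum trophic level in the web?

4

Producers (level 1): B, N, M, E.
B → C → K → H gives H level 4.
No species has a prey at level 4, so no species reaches level 5.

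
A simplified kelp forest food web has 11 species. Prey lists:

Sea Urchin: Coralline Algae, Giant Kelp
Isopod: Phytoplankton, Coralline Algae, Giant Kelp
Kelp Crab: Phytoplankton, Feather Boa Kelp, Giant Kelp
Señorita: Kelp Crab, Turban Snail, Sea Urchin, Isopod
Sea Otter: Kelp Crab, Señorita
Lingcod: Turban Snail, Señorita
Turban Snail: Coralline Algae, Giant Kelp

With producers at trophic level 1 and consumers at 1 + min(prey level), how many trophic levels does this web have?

Producers (level 1): Phytoplankton, Feather Boa Kelp, Coralline Algae, Giant Kelp.
Following each consumer down to its lowest-level prey: Phytoplankton → Kelp Crab → Sea Otter (levels 1 through 3).
All prey of Sea Otter (Kelp Crab 2, Señorita 3) are at level 2 or above, so Sea Otter is at level 1 + 2 = 3.
Every consumer has at least one prey at level 2 or below, so none exceeds level 3.

3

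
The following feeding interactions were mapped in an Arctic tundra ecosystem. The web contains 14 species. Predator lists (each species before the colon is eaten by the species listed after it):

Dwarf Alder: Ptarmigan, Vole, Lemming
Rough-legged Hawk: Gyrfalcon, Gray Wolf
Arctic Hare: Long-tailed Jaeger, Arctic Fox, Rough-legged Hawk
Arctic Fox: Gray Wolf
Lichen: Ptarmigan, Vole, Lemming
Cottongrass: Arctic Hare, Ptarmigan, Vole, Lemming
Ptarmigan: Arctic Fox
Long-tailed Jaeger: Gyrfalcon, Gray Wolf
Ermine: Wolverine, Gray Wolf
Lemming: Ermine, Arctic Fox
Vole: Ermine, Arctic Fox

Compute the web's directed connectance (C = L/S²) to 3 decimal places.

C = 0.128

The web has S = 14 species and L = 25 feeding links.
C = L / S² = 25 / 196 = 0.1276 ≈ 0.128.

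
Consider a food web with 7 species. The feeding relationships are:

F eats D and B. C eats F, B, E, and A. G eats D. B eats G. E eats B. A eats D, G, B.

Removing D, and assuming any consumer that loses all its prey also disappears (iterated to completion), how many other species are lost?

6

Remove D.
Round 1: G (all prey gone) → extinct.
Round 2: B (all prey gone) → extinct.
Round 3: F (all prey gone), A (all prey gone), E (all prey gone) → extinct.
Round 4: C (all prey gone) → extinct.
No further losses. Total secondary extinctions: 6.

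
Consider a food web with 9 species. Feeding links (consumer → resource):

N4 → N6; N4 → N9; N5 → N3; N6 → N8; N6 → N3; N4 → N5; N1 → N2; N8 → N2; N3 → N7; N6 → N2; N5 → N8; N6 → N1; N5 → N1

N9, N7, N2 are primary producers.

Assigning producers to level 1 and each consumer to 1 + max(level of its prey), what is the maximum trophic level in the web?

Producers (level 1): N9, N7, N2.
N7 → N3 → N6 → N4 gives N4 level 4.
No species has a prey at level 4, so no species reaches level 5.

4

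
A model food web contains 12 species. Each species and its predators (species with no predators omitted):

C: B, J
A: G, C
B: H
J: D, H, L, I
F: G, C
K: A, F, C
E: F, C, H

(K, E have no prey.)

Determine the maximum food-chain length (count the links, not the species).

4 links

One longest chain: K → A → C → J → D.
It has 5 species and 4 links.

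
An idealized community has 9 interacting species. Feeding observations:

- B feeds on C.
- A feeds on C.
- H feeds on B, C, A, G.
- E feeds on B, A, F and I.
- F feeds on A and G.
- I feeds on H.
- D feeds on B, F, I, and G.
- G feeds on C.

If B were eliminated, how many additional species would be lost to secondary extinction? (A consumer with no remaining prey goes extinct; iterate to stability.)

0

Remove B.
Every predator of it retains at least one other prey: H still has C, A, G; E still has A, F, I; D still has G, F, I.
No consumer loses all prey, so no secondary extinctions occur.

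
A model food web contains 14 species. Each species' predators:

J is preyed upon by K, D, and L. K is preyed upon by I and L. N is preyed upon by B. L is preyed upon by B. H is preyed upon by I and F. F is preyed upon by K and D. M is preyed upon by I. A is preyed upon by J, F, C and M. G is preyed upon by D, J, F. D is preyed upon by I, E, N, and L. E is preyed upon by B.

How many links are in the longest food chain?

One longest chain: A → J → D → N → B.
It has 5 species and 4 links.

4 links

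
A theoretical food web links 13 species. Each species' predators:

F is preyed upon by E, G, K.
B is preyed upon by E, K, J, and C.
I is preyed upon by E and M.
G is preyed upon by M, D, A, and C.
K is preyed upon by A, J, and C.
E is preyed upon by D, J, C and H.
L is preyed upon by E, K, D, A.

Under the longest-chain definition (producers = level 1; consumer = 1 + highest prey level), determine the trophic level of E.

Trophic level 2

I is a producer → level 1.
E eats I (level 1); other prey at levels: B 1, F 1, L 1 → level 2.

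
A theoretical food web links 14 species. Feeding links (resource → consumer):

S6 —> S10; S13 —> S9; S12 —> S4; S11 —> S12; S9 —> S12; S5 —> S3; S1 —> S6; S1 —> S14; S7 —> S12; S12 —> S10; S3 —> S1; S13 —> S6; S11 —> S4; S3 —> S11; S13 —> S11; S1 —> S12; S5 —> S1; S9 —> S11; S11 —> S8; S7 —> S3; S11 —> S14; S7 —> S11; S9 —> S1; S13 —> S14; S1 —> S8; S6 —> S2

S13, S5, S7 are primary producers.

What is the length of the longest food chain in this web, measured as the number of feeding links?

4 links

One longest chain: S13 → S9 → S1 → S6 → S2.
It has 5 species and 4 links.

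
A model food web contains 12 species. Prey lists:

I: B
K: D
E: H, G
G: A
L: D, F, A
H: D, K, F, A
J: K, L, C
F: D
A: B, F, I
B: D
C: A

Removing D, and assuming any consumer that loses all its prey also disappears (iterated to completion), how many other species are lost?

Remove D.
Round 1: K (all prey gone), B (all prey gone), F (all prey gone) → extinct.
Round 2: I (all prey gone) → extinct.
Round 3: A (all prey gone) → extinct.
Round 4: H (all prey gone), L (all prey gone), C (all prey gone), G (all prey gone) → extinct.
Round 5: E (all prey gone), J (all prey gone) → extinct.
No further losses. Total secondary extinctions: 11.

11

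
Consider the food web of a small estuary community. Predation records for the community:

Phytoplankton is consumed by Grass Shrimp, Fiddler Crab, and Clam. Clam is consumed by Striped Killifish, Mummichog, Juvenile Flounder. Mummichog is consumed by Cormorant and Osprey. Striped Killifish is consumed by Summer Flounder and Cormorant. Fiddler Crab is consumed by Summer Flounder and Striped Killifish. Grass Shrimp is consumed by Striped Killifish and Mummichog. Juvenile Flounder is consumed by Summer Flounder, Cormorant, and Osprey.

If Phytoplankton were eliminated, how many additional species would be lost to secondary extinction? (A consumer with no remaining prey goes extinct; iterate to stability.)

Remove Phytoplankton.
Round 1: Fiddler Crab (all prey gone), Grass Shrimp (all prey gone), Clam (all prey gone) → extinct.
Round 2: Mummichog (all prey gone), Striped Killifish (all prey gone), Juvenile Flounder (all prey gone) → extinct.
Round 3: Osprey (all prey gone), Summer Flounder (all prey gone), Cormorant (all prey gone) → extinct.
No further losses. Total secondary extinctions: 9.

9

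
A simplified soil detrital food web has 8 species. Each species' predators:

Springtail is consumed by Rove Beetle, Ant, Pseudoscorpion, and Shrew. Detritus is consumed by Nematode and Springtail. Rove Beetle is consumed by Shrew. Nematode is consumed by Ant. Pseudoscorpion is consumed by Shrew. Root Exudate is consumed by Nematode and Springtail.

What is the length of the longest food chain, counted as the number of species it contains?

One longest chain: Detritus → Springtail → Pseudoscorpion → Shrew.
It has 4 species and 3 links.

4 species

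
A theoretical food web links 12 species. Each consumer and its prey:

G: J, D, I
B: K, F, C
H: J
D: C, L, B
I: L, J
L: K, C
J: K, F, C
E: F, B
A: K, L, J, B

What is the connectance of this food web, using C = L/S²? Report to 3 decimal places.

C = 0.160

The web has S = 12 species and L = 23 feeding links.
C = L / S² = 23 / 144 = 0.1597 ≈ 0.160.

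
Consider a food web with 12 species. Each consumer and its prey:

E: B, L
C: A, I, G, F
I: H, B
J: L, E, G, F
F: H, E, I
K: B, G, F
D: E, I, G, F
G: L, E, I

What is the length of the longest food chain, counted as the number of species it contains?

4 species

One longest chain: B → E → G → D.
It has 4 species and 3 links.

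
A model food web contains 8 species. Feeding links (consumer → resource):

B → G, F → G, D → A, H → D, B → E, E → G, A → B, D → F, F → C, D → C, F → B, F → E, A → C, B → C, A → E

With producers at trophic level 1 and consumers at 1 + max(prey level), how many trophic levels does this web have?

Producers (level 1): C, G.
G → E → B → A → D → H gives H level 6.
No species has a prey at level 6, so no species reaches level 7.

6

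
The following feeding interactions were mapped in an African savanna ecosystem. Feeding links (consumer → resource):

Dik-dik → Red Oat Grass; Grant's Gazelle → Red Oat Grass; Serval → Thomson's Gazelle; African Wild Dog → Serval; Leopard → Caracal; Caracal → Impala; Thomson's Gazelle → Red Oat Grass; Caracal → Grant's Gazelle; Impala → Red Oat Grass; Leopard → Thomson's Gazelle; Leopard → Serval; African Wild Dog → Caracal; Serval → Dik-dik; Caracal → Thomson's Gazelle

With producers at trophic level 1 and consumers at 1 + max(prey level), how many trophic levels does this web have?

Producers (level 1): Red Oat Grass.
Red Oat Grass → Dik-dik → Serval → Leopard gives Leopard level 4.
No species has a prey at level 4, so no species reaches level 5.

4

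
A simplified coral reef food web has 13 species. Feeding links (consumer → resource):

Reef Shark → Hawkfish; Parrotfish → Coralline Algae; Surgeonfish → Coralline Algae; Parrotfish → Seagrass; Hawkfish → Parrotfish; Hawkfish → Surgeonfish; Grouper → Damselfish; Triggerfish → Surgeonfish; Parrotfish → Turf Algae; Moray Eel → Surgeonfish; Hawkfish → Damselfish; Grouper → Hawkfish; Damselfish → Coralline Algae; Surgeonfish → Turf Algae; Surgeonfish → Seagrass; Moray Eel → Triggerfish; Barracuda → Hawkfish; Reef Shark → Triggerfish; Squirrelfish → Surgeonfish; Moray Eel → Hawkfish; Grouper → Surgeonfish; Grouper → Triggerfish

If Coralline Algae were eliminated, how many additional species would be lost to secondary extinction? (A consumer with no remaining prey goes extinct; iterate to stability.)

1

Remove Coralline Algae.
Round 1: Damselfish (all prey gone) → extinct.
No further losses. Total secondary extinctions: 1.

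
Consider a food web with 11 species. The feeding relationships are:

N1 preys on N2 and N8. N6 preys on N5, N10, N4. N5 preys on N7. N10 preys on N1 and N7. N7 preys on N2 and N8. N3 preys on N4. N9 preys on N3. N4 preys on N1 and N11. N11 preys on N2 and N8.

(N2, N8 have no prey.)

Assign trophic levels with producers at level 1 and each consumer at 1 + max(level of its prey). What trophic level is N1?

Trophic level 2

N2 is a producer → level 1.
N1 eats N2 (level 1); other prey at levels: N8 1 → level 2.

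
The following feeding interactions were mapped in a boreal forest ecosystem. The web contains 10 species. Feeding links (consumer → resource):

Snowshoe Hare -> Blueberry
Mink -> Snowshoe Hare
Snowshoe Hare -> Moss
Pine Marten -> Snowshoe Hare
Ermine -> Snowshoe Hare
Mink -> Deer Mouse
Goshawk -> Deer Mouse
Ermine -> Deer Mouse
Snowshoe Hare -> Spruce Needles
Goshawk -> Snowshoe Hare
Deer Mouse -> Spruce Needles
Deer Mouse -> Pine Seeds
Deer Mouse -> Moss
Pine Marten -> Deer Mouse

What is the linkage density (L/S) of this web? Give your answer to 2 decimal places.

L/S = 1.40

There are L = 14 links among S = 10 species.
L/S = 14/10 = 1.4000 ≈ 1.40.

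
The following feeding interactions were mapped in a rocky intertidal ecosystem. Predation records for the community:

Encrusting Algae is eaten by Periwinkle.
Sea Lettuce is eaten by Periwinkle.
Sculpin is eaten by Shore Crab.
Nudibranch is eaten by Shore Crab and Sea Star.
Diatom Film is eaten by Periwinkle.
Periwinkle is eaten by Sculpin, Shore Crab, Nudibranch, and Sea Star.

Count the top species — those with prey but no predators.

Top species (has prey, but nothing eats it): Shore Crab, Sea Star.
Count: 2.

2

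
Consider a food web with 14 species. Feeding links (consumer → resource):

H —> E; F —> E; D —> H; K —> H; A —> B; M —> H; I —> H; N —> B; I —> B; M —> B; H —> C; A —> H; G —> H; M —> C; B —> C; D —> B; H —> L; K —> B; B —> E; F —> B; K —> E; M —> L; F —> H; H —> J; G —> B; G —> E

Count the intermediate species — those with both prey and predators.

2

Intermediate species (has both prey and predators): H, B.
Count: 2.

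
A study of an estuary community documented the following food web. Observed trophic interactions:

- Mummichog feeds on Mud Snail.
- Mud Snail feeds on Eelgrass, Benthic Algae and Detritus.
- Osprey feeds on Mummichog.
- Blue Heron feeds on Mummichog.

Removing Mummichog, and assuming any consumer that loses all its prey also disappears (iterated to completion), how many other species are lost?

2

Remove Mummichog.
Round 1: Blue Heron (all prey gone), Osprey (all prey gone) → extinct.
No further losses. Total secondary extinctions: 2.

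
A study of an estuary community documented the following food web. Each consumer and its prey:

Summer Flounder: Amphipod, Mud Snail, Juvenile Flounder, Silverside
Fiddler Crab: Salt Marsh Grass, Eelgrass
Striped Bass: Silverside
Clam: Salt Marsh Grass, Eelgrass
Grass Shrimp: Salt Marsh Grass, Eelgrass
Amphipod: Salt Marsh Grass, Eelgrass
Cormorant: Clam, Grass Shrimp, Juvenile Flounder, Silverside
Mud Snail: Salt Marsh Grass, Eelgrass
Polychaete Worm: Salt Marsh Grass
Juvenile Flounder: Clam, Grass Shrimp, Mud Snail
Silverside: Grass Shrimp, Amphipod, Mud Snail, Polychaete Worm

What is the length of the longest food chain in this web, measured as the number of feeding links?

One longest chain: Salt Marsh Grass → Clam → Juvenile Flounder → Summer Flounder.
It has 4 species and 3 links.

3 links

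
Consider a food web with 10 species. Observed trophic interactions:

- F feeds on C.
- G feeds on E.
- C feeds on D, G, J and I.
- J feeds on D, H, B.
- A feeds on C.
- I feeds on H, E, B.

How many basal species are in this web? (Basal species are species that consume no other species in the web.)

4

Basal species (no prey listed): B, D, H, E.
Count: 4.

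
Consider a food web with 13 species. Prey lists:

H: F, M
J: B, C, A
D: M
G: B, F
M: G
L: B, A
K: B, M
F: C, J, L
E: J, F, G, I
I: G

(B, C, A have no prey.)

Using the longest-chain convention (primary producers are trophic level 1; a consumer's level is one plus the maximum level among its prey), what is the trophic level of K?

Trophic level 6

B is a producer → level 1.
J eats B (level 1); other prey at levels: C 1, A 1 → level 2.
F eats J (level 2); other prey at levels: C 1, L 2 → level 3.
G eats F (level 3); other prey at levels: B 1 → level 4.
M eats G → level 5.
K eats M (level 5); other prey at levels: B 1 → level 6.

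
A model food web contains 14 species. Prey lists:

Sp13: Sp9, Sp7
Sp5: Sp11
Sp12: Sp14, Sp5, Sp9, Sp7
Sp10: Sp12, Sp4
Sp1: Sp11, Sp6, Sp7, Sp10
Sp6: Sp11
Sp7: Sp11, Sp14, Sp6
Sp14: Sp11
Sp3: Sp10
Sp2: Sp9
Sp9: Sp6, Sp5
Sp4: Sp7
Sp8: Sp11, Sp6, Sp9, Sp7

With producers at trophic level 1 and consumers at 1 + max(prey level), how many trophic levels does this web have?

Producers (level 1): Sp11.
Sp11 → Sp6 → Sp9 → Sp12 → Sp10 → Sp1 gives Sp1 level 6.
No species has a prey at level 6, so no species reaches level 7.

6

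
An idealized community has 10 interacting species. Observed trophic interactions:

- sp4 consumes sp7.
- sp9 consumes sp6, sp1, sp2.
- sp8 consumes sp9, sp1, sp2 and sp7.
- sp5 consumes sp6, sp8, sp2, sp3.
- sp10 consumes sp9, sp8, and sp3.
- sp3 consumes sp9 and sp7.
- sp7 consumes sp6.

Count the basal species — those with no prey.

3

Basal species (no prey listed): sp1, sp2, sp6.
Count: 3.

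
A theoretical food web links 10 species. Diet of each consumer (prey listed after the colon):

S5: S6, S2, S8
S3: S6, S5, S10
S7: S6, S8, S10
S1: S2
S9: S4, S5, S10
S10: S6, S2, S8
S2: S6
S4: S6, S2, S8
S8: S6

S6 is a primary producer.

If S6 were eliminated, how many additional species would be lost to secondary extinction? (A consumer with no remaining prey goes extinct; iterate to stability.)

9

Remove S6.
Round 1: S2 (all prey gone), S8 (all prey gone) → extinct.
Round 2: S4 (all prey gone), S5 (all prey gone), S10 (all prey gone), S1 (all prey gone) → extinct.
Round 3: S3 (all prey gone), S7 (all prey gone), S9 (all prey gone) → extinct.
No further losses. Total secondary extinctions: 9.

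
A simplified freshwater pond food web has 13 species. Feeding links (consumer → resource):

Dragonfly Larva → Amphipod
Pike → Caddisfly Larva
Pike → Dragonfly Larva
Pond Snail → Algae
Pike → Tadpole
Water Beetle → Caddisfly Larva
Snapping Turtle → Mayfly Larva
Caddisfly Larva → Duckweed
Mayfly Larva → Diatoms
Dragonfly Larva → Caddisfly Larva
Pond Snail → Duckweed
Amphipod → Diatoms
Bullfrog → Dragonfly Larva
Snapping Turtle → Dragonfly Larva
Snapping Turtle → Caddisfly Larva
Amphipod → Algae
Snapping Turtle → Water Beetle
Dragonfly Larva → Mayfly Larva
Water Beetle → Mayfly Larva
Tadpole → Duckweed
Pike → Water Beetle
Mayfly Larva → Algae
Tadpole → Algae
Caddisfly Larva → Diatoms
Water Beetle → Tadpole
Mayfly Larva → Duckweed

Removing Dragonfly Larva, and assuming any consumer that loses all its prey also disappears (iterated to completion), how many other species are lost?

1

Remove Dragonfly Larva.
Round 1: Bullfrog (all prey gone) → extinct.
No further losses. Total secondary extinctions: 1.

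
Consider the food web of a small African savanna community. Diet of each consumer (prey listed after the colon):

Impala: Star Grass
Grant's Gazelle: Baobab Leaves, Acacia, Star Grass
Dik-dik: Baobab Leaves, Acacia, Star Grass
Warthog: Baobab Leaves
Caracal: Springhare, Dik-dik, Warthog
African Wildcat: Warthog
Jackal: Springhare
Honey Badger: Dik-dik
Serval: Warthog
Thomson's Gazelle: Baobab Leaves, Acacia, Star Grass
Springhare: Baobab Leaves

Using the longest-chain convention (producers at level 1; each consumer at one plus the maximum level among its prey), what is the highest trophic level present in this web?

3

Producers (level 1): Baobab Leaves, Acacia, Star Grass.
Baobab Leaves → Warthog → Serval gives Serval level 3.
No species has a prey at level 3, so no species reaches level 4.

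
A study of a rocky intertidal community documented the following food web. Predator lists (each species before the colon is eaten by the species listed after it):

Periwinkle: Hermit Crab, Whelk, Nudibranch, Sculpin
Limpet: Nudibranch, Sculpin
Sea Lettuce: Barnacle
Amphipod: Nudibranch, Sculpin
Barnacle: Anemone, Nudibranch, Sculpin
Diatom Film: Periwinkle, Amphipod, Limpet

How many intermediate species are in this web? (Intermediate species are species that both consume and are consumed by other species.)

Intermediate species (has both prey and predators): Periwinkle, Amphipod, Limpet, Barnacle.
Count: 4.

4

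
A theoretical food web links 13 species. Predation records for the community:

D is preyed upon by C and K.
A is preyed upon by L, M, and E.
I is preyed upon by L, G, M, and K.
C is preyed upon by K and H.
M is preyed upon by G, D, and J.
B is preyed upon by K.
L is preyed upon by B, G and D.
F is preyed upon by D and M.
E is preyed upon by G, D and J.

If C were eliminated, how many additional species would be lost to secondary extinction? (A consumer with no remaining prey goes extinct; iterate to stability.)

Remove C.
Round 1: H (all prey gone) → extinct.
No further losses. Total secondary extinctions: 1.

1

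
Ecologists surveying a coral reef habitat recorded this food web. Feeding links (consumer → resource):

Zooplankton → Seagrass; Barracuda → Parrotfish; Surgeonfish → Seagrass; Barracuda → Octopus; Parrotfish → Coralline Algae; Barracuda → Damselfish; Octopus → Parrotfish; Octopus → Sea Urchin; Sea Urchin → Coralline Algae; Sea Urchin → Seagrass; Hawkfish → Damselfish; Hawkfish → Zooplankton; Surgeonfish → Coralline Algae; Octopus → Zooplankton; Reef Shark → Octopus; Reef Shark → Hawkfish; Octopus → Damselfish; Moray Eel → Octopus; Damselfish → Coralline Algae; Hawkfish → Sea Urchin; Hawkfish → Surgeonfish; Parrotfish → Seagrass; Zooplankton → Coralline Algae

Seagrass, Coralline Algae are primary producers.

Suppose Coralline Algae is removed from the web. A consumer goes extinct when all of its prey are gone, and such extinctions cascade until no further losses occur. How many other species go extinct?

1

Remove Coralline Algae.
Round 1: Damselfish (all prey gone) → extinct.
No further losses. Total secondary extinctions: 1.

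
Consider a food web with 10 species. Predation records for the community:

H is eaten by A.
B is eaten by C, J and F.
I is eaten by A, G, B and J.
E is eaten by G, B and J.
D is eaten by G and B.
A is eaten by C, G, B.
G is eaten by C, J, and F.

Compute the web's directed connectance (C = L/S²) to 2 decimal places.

C = 0.19

The web has S = 10 species and L = 19 feeding links.
C = L / S² = 19 / 100 = 0.1900 ≈ 0.19.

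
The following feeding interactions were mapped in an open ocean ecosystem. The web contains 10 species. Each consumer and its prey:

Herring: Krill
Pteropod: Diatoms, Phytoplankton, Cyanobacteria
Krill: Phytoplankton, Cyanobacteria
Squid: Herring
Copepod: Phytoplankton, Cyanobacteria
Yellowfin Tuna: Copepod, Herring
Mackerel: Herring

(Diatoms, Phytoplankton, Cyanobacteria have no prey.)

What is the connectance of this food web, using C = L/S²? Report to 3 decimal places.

The web has S = 10 species and L = 12 feeding links.
C = L / S² = 12 / 100 = 0.1200 ≈ 0.120.

C = 0.120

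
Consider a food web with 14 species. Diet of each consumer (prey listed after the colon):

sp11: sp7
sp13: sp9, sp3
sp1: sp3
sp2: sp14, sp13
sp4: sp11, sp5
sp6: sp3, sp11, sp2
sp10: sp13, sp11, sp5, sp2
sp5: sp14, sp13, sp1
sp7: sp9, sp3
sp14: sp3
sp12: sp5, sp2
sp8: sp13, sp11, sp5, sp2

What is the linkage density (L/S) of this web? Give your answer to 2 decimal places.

There are L = 27 links among S = 14 species.
L/S = 27/14 = 1.9286 ≈ 1.93.

L/S = 1.93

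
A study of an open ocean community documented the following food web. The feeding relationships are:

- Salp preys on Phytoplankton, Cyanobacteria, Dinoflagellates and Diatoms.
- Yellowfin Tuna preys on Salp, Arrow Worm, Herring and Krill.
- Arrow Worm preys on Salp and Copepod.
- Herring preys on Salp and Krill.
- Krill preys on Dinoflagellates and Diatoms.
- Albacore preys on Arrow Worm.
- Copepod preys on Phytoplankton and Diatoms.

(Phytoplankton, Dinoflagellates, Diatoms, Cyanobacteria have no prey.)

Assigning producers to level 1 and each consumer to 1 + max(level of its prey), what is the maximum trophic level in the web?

Producers (level 1): Phytoplankton, Dinoflagellates, Diatoms, Cyanobacteria.
Phytoplankton → Salp → Herring → Yellowfin Tuna gives Yellowfin Tuna level 4.
No species has a prey at level 4, so no species reaches level 5.

4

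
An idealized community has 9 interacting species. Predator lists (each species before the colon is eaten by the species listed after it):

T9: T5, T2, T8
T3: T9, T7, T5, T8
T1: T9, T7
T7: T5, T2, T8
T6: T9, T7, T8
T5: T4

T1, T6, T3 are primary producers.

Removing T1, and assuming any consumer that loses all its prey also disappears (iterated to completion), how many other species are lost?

Remove T1.
Every predator of it retains at least one other prey: T9 still has T6, T3; T7 still has T6, T3.
No consumer loses all prey, so no secondary extinctions occur.

0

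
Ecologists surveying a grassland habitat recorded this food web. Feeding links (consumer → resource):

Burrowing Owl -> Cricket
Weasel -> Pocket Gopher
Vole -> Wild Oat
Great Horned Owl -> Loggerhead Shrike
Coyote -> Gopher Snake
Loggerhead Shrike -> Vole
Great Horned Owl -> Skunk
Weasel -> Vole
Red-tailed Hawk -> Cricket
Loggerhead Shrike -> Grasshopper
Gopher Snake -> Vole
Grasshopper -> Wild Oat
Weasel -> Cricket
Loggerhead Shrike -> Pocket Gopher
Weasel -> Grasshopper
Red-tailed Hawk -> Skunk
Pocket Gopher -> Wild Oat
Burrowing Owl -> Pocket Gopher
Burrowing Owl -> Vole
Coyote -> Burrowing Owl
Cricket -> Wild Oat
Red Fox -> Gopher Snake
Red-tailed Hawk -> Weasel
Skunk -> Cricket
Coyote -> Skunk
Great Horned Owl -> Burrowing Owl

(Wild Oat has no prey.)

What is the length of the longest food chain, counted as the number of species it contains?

4 species

One longest chain: Wild Oat → Cricket → Skunk → Coyote.
It has 4 species and 3 links.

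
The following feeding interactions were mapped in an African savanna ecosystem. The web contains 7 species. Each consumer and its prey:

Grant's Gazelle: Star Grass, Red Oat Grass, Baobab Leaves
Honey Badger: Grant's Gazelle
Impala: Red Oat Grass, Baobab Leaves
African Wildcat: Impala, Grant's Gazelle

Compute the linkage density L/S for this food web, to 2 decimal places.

There are L = 8 links among S = 7 species.
L/S = 8/7 = 1.1429 ≈ 1.14.

L/S = 1.14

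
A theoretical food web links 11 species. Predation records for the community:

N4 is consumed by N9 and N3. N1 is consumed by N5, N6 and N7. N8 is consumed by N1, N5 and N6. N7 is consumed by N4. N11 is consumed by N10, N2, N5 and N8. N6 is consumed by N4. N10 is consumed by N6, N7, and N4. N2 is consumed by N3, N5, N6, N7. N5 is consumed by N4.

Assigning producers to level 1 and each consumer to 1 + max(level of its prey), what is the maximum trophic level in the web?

Producers (level 1): N11.
N11 → N8 → N1 → N5 → N4 → N3 gives N3 level 6.
No species has a prey at level 6, so no species reaches level 7.

6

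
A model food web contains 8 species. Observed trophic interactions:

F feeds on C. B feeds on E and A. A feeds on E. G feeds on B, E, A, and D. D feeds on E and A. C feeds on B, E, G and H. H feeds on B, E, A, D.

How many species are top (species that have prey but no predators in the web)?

1

Top species (has prey, but nothing eats it): F.
Count: 1.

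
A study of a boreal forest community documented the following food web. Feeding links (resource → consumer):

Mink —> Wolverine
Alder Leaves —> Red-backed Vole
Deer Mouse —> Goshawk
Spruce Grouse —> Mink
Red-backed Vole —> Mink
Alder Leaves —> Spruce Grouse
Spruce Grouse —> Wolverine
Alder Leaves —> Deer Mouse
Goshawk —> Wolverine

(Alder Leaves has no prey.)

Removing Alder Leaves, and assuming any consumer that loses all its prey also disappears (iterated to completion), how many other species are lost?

Remove Alder Leaves.
Round 1: Deer Mouse (all prey gone), Spruce Grouse (all prey gone), Red-backed Vole (all prey gone) → extinct.
Round 2: Goshawk (all prey gone), Mink (all prey gone) → extinct.
Round 3: Wolverine (all prey gone) → extinct.
No further losses. Total secondary extinctions: 6.

6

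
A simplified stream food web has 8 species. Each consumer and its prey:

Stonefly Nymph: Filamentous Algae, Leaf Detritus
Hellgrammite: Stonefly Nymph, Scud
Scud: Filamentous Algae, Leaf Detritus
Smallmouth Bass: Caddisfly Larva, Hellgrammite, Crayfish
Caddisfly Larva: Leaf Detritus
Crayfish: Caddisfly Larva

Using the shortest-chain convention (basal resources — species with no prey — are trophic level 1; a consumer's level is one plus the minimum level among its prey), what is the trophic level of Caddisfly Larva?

Trophic level 2

Leaf Detritus has no prey (basal) → level 1.
Caddisfly Larva eats Leaf Detritus → level 2.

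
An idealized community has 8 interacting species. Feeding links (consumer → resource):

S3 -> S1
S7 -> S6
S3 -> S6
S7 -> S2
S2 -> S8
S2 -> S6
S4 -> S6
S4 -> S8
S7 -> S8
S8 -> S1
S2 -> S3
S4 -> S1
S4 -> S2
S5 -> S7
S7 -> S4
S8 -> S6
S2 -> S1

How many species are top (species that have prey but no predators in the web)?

1

Top species (has prey, but nothing eats it): S5.
Count: 1.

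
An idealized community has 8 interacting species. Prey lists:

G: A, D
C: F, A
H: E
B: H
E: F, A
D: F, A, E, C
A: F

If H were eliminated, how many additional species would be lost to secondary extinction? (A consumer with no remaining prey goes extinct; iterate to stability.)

Remove H.
Round 1: B (all prey gone) → extinct.
No further losses. Total secondary extinctions: 1.

1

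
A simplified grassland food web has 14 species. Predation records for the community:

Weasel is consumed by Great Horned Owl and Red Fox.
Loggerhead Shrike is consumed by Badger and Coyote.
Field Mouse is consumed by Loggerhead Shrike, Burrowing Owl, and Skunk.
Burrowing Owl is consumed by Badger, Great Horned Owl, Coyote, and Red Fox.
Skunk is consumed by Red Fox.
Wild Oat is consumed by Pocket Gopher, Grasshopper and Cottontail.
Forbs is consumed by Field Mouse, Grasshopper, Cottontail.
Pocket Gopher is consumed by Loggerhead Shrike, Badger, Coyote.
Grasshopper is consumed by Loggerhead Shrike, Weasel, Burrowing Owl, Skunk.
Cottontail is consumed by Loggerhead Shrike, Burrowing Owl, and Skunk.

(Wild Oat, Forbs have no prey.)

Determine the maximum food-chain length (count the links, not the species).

One longest chain: Forbs → Field Mouse → Skunk → Red Fox.
It has 4 species and 3 links.

3 links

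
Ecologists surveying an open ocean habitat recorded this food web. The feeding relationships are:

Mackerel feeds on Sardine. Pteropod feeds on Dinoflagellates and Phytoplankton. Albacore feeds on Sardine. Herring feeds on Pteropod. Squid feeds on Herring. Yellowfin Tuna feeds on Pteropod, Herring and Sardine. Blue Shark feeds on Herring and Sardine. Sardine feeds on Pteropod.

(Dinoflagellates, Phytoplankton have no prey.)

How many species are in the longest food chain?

One longest chain: Dinoflagellates → Pteropod → Herring → Squid.
It has 4 species and 3 links.

4 species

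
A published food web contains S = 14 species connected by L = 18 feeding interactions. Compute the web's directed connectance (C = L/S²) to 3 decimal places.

C = 0.092

The web has S = 14 species and L = 18 feeding links.
C = L / S² = 18 / 196 = 0.0918 ≈ 0.092.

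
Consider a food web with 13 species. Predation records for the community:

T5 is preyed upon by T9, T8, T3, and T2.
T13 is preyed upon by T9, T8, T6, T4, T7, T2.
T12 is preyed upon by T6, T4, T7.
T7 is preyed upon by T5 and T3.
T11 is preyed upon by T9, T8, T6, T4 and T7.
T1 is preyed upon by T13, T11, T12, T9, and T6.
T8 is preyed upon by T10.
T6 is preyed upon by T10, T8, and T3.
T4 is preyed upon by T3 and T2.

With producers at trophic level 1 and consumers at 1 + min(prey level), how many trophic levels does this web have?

Producers (level 1): T1.
Following each consumer down to its lowest-level prey: T1 → T12 → T7 → T5 (levels 1 through 4).
All prey of T5 (T7 3) are at level 3 or above, so T5 is at level 1 + 3 = 4.
Every consumer has at least one prey at level 3 or below, so none exceeds level 4.

4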